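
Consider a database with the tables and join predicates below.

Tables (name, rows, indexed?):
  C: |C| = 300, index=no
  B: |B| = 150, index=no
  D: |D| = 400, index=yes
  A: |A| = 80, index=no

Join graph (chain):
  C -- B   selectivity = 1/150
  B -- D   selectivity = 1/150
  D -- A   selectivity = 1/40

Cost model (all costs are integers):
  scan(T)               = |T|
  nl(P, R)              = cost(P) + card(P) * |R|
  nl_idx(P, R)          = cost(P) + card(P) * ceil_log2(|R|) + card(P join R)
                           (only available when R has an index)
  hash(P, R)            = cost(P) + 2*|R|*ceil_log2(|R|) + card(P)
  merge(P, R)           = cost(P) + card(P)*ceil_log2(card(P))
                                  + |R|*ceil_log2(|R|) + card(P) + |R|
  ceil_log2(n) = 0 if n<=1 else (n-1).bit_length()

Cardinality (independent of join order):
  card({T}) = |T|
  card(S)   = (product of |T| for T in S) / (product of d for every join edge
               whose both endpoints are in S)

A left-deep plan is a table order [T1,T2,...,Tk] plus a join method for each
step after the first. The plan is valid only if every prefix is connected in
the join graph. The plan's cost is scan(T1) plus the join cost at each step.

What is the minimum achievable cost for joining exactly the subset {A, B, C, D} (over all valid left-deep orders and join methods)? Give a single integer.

8420

Selinger DP over subsets of {A,B,C,D}:
  {C}: scan cost=300, card=300
  {B}: scan cost=150, card=150
  {D}: scan cost=400, card=400
  {A}: scan cost=80, card=80
  {BC}: card=300; try (B,hash)→3000, (C,merge)→4500, (B,merge)→4650, (C,hash)→5700, (C,nl)→45150, (B,nl)→45300; best=3000 via (B,hash)
  {BD}: card=400; try (D,nl_idx)→1900, (B,hash)→3200, (D,merge)→5500, (B,merge)→5750, (D,hash)→7500, (D,nl)→60150 …(+1); best=1900 via (D,nl_idx)
  {AD}: card=800; try (D,nl_idx)→1600, (A,hash)→1920, (D,merge)→4720, (A,merge)→5040, (D,hash)→7360, (D,nl)→32080 …(+1); best=1600 via (D,nl_idx)
  {BCD}: card=800; try (D,nl_idx)→6500, (C,hash)→7700, (C,merge)→8900, (D,merge)→10000, (D,hash)→10500, (C,nl)→121900 …(+1); best=6500 via (D,nl_idx)
  {ABD}: card=800; try (A,hash)→3420, (B,hash)→4800, (A,merge)→6540, (B,merge)→11750, (A,nl)→33900, (B,nl)→121600; best=3420 via (A,hash)
  {ABCD}: card=1600; try (A,hash)→8420, (C,hash)→9620, (C,merge)→15220, (A,merge)→15940, (A,nl)→70500, (C,nl)→243420; best=8420 via (A,hash)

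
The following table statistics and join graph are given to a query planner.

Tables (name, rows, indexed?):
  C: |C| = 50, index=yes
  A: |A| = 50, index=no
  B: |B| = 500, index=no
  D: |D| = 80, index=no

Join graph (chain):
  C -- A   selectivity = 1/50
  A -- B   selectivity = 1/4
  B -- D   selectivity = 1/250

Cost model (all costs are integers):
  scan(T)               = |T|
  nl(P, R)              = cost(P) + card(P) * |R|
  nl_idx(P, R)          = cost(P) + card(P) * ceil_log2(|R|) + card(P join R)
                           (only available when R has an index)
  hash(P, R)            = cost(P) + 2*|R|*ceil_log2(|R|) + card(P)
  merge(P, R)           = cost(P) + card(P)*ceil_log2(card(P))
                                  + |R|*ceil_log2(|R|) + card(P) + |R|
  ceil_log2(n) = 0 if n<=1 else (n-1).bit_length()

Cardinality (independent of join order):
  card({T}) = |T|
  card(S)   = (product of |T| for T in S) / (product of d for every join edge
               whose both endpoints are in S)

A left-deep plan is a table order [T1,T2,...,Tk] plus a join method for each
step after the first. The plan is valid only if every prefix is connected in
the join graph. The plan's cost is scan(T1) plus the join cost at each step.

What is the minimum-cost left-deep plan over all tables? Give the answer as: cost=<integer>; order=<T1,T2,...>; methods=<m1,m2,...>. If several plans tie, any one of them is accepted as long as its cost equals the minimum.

Selinger DP (subsets sized 1..n):
  {C}: scan cost=50, card=50
  {A}: scan cost=50, card=50
  {B}: scan cost=500, card=500
  {D}: scan cost=80, card=80
  {AC}: card=50; try (C,nl_idx)→400, (C,hash)→700, (A,hash)→700, (C,merge)→750, (A,merge)→750, (C,nl)→2550 …(+1); best=400 via (C,nl_idx)
  {AB}: card=6250; try (A,hash)→1600, (B,merge)→5400, (A,merge)→5850, (B,hash)→9100, (B,nl)→25050, (A,nl)→25500; best=1600 via (A,hash)
  {BD}: card=160; try (D,hash)→2120, (B,merge)→5720, (D,merge)→6140, (B,hash)→9160, (B,nl)→40080, (D,nl)→40500; best=2120 via (D,hash)
  {ABC}: card=6250; try (B,merge)→5750, (C,hash)→8450, (B,hash)→9450, (B,nl)→25400, (C,nl_idx)→45350, (C,merge)→89450 …(+1); best=5750 via (B,merge)
  {ABD}: card=2000; try (A,hash)→2880, (A,merge)→3910, (D,hash)→8970, (A,nl)→10120, (D,merge)→89740, (D,nl)→501600; best=2880 via (A,hash)
  {ABCD}: card=2000; try (C,hash)→5480, (D,hash)→13120, (C,nl_idx)→16880, (C,merge)→27230, (D,merge)→93890, (C,nl)→102880 …(+1); best=5480 via (C,hash)

cost=5480; order=B,D,A,C; methods=hash,hash,hash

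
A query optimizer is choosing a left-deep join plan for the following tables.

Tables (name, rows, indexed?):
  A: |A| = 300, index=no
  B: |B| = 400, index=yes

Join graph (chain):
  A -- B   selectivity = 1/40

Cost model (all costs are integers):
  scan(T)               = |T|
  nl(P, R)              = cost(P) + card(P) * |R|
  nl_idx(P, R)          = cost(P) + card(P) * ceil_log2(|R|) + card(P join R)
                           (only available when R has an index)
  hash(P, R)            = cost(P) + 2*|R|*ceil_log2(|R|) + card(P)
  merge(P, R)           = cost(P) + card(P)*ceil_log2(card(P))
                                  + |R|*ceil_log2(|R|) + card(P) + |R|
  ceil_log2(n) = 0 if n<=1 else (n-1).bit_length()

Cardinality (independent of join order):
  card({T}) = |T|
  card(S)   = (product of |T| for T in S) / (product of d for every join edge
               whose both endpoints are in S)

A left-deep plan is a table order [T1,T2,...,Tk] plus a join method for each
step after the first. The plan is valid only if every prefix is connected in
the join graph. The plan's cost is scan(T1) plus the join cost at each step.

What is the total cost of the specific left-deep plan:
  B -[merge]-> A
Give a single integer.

step 1: scan B: cost=400, card=400
step 2: join A via merge
    card(P join A) = 400*300/(40) = 3000
    cost = 400 + 400*9 + 300*9 + 400 + 300 = 7400

7400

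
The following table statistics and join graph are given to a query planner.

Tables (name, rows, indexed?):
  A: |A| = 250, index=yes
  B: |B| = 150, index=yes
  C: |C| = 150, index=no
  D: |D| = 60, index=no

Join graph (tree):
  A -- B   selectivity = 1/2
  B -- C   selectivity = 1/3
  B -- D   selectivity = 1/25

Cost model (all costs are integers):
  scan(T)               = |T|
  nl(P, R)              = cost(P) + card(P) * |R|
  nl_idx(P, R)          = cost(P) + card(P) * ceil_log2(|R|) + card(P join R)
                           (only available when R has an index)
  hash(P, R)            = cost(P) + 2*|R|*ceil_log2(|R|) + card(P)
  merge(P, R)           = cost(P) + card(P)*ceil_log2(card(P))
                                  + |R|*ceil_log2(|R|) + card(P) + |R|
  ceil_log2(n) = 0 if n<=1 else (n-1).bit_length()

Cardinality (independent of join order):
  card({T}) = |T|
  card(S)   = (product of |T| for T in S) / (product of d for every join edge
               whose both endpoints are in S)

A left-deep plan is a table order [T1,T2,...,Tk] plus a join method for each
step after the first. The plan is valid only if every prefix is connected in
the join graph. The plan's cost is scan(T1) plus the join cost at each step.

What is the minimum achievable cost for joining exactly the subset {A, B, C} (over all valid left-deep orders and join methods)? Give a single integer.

Selinger DP over subsets of {A,B,C}:
  {A}: scan cost=250, card=250
  {B}: scan cost=150, card=150
  {C}: scan cost=150, card=150
  {AB}: card=18750; try (B,hash)→2900, (A,merge)→3750, (B,merge)→3850, (A,hash)→4300, (A,nl_idx)→20100, (B,nl_idx)→21000 …(+2); best=2900 via (B,hash)
  {BC}: card=7500; try (C,hash)→2700, (B,hash)→2700, (C,merge)→2850, (B,merge)→2850, (B,nl_idx)→8850, (C,nl)→22650 …(+1); best=2700 via (C,hash)
  {ABC}: card=937500; try (A,hash)→14200, (C,hash)→24050, (A,merge)→109950, (C,merge)→304250, (A,nl_idx)→1000200, (A,nl)→1877700 …(+1); best=14200 via (A,hash)

14200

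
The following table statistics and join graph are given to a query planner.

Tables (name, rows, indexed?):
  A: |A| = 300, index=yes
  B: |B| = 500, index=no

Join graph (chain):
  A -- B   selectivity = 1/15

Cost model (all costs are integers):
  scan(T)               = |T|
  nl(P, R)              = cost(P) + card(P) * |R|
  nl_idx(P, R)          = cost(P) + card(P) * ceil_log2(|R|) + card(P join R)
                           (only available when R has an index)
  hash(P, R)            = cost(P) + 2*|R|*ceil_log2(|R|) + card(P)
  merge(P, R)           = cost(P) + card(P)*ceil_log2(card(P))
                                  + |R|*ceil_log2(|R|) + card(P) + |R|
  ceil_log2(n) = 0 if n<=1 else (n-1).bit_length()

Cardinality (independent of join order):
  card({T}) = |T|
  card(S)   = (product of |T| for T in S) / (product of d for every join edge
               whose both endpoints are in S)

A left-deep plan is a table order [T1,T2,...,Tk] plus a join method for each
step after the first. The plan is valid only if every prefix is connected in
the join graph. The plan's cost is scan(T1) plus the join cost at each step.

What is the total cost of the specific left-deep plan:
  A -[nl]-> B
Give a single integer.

150300

step 1: scan A: cost=300, card=300
step 2: join B via nl
    card(P join B) = 300*500/(15) = 10000
    cost = 300 + 300*500 = 150300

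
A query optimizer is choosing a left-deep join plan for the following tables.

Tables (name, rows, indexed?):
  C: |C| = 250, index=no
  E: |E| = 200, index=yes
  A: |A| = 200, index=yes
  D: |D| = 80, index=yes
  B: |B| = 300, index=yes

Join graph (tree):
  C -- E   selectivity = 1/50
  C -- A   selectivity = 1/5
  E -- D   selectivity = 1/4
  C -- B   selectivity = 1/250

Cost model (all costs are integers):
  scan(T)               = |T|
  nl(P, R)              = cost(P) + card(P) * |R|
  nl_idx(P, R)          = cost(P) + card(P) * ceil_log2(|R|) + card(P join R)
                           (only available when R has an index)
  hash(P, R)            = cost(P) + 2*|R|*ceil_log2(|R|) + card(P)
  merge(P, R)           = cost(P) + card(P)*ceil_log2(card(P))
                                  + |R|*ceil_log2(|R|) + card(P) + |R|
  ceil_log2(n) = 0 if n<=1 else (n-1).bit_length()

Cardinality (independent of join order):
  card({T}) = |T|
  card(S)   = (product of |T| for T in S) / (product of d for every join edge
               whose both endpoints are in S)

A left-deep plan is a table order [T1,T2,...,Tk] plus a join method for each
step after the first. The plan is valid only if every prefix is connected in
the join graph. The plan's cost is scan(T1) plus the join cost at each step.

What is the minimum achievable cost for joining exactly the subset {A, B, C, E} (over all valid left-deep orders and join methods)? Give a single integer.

Selinger DP over subsets of {A,B,C,E}:
  {C}: scan cost=250, card=250
  {E}: scan cost=200, card=200
  {A}: scan cost=200, card=200
  {B}: scan cost=300, card=300
  {CE}: card=1000; try (E,nl_idx)→3250, (E,hash)→3700, (C,merge)→4250, (E,merge)→4300, (C,hash)→4400, (C,nl)→50200 …(+1); best=3250 via (E,nl_idx)
  {AC}: card=10000; try (A,hash)→3700, (C,merge)→4250, (A,merge)→4300, (C,hash)→4400, (A,nl_idx)→12250, (C,nl)→50200 …(+1); best=3700 via (A,hash)
  {BC}: card=300; try (B,nl_idx)→2800, (C,hash)→4600, (B,merge)→5500, (C,merge)→5550, (B,hash)→5900, (B,nl)→75250 …(+1); best=2800 via (B,nl_idx)
  {ACE}: card=40000; try (A,hash)→7450, (A,merge)→16050, (E,hash)→16900, (A,nl_idx)→51250, (E,nl_idx)→123700, (E,merge)→155500 …(+2); best=7450 via (A,hash)
  {BCE}: card=1200; try (E,hash)→6300, (E,nl_idx)→6400, (E,merge)→7600, (B,hash)→9650, (B,nl_idx)→13450, (B,merge)→17250 …(+2); best=6300 via (E,hash)
  {ABC}: card=12000; try (A,hash)→6300, (A,merge)→7600, (A,nl_idx)→17200, (B,hash)→19100, (A,nl)→62800, (B,nl_idx)→105700 …(+2); best=6300 via (A,hash)
  {ABCE}: card=48000; try (A,hash)→10700, (E,hash)→21500, (A,merge)→22500, (B,hash)→52850, (A,nl_idx)→63900, (E,nl_idx)→150300 …(+6); best=10700 via (A,hash)

10700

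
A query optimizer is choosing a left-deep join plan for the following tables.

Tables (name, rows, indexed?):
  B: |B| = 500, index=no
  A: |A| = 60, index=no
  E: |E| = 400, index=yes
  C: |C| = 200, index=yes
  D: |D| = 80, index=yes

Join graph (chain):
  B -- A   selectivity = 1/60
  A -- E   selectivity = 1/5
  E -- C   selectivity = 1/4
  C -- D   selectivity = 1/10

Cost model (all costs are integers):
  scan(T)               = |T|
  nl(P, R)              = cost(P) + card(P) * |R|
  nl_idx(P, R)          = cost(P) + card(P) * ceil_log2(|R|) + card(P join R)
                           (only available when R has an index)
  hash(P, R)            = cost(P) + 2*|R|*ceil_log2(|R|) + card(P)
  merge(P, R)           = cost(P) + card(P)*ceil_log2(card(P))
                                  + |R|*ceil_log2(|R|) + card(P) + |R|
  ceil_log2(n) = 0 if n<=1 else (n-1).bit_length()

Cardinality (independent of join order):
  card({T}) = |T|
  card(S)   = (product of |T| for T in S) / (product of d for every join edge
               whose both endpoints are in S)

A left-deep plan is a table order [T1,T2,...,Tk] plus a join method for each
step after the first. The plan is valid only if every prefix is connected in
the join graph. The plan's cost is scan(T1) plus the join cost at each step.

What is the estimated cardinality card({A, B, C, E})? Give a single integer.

Tables in S: A(60), B(500), C(200), E(400)
Edges inside S: B-A(d=60), A-E(d=5), E-C(d=4)
numerator = 60 * 500 * 200 * 400 = 2400000000
denominator = 60 * 5 * 4 = 1200
card(S) = 2400000000 / 1200 = 2000000

2000000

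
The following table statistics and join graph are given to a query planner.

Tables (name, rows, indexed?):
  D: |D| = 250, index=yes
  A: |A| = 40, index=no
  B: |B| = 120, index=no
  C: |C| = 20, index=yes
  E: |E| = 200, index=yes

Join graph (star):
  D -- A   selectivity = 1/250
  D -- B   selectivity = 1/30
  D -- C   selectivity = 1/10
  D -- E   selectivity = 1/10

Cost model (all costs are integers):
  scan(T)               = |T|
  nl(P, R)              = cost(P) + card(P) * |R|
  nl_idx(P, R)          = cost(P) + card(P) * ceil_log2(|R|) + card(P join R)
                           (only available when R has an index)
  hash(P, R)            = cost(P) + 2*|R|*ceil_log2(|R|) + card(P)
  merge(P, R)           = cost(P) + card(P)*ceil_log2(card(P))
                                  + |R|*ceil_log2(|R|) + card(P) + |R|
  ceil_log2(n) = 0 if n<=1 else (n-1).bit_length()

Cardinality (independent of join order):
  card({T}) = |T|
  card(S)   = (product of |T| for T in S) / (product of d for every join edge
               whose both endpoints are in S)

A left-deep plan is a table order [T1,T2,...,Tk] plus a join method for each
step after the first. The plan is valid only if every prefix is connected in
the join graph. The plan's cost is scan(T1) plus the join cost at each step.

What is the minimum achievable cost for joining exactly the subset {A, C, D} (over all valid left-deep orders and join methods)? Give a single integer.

Selinger DP over subsets of {A,C,D}:
  {D}: scan cost=250, card=250
  {A}: scan cost=40, card=40
  {C}: scan cost=20, card=20
  {AD}: card=40; try (D,nl_idx)→400, (A,hash)→980, (D,merge)→2570, (A,merge)→2780, (D,hash)→4080, (D,nl)→10040 …(+1); best=400 via (D,nl_idx)
  {CD}: card=500; try (D,nl_idx)→680, (C,hash)→700, (C,nl_idx)→2000, (D,merge)→2390, (C,merge)→2620, (D,hash)→4040 …(+2); best=680 via (D,nl_idx)
  {ACD}: card=80; try (C,hash)→640, (C,nl_idx)→680, (C,merge)→800, (C,nl)→1200, (A,hash)→1660, (A,merge)→5960 …(+1); best=640 via (C,hash)

640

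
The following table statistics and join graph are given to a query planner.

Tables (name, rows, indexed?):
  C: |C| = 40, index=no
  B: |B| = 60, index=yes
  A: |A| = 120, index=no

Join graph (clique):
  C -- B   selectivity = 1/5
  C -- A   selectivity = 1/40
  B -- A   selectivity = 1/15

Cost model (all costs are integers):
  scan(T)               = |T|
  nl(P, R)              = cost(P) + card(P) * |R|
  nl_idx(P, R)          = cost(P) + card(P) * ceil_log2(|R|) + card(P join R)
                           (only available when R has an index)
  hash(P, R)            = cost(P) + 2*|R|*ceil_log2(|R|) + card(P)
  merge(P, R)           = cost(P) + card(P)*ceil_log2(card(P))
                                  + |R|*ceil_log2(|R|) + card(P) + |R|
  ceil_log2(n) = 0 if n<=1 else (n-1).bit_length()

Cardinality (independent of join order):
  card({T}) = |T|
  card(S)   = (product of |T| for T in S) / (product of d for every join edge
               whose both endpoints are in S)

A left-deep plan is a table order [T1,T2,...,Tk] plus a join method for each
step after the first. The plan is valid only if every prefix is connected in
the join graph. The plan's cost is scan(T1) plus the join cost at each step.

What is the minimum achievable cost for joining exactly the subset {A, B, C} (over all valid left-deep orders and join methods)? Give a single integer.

1536

Selinger DP over subsets of {A,B,C}:
  {C}: scan cost=40, card=40
  {B}: scan cost=60, card=60
  {A}: scan cost=120, card=120
  {BC}: card=480; try (C,hash)→600, (B,merge)→740, (C,merge)→760, (B,nl_idx)→760, (B,hash)→800, (B,nl)→2440 …(+1); best=600 via (C,hash)
  {AC}: card=120; try (C,hash)→720, (A,merge)→1280, (C,merge)→1360, (A,hash)→1760, (A,nl)→4840, (C,nl)→4920; best=720 via (C,hash)
  {AB}: card=480; try (B,hash)→960, (B,nl_idx)→1320, (A,merge)→1440, (B,merge)→1500, (A,hash)→1800, (A,nl)→7260 …(+1); best=960 via (B,hash)
  {ABC}: card=96; try (B,nl_idx)→1536, (B,hash)→1560, (C,hash)→1920, (B,merge)→2100, (A,hash)→2760, (C,merge)→6040 …(+4); best=1536 via (B,nl_idx)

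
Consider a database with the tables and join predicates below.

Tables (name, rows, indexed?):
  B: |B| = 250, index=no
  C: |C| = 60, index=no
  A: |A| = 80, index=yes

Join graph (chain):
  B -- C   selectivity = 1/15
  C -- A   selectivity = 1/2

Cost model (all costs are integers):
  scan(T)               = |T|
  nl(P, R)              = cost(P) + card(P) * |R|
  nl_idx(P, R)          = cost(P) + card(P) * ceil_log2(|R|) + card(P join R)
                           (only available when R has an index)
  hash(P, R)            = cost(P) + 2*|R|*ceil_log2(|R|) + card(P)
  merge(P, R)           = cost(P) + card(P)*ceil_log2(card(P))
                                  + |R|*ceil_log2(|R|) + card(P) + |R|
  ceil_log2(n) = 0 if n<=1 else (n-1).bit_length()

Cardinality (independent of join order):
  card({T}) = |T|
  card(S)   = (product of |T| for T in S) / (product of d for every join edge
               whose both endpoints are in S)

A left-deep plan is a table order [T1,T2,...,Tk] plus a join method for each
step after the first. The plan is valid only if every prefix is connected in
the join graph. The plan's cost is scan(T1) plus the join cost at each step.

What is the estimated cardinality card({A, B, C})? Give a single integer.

Tables in S: A(80), B(250), C(60)
Edges inside S: B-C(d=15), C-A(d=2)
numerator = 80 * 250 * 60 = 1200000
denominator = 15 * 2 = 30
card(S) = 1200000 / 30 = 40000

40000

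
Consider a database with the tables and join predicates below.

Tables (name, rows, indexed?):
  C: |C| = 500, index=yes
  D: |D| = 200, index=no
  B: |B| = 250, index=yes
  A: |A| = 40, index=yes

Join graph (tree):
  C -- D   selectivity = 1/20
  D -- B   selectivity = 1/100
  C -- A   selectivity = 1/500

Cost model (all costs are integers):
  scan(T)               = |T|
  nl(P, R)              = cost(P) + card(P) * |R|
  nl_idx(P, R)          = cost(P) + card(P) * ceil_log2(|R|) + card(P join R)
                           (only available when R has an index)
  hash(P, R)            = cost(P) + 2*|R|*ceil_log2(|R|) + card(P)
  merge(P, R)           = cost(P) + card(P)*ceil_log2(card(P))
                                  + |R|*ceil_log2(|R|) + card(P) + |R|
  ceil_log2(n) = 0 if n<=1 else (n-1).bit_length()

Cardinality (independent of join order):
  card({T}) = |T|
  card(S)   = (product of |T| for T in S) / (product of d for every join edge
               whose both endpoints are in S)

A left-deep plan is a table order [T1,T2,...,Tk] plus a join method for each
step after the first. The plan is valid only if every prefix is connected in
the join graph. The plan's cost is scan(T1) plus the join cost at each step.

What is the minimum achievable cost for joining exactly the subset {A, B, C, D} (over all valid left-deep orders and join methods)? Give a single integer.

6720

Selinger DP over subsets of {A,B,C,D}:
  {C}: scan cost=500, card=500
  {D}: scan cost=200, card=200
  {B}: scan cost=250, card=250
  {A}: scan cost=40, card=40
  {CD}: card=5000; try (D,hash)→4200, (C,merge)→7000, (C,nl_idx)→7000, (D,merge)→7300, (C,hash)→9400, (C,nl)→100200 …(+1); best=4200 via (D,hash)
  {AC}: card=40; try (C,nl_idx)→440, (A,hash)→1480, (A,nl_idx)→3540, (C,merge)→5320, (A,merge)→5780, (C,hash)→9080 …(+2); best=440 via (C,nl_idx)
  {BD}: card=500; try (B,nl_idx)→2300, (D,hash)→3700, (B,merge)→4250, (D,merge)→4300, (B,hash)→4400, (B,nl)→50200 …(+1); best=2300 via (B,nl_idx)
  {BCD}: card=12500; try (C,hash)→11800, (C,merge)→12300, (B,hash)→13200, (C,nl_idx)→19300, (B,nl_idx)→56700, (B,merge)→76450 …(+2); best=11800 via (C,hash)
  {ACD}: card=400; try (D,merge)→2520, (D,hash)→3680, (D,nl)→8440, (A,hash)→9680, (A,nl_idx)→34600, (A,merge)→74480 …(+1); best=2520 via (D,merge)
  {ABCD}: card=1000; try (B,nl_idx)→6720, (B,hash)→6920, (B,merge)→8770, (A,hash)→24780, (A,nl_idx)→87800, (B,nl)→102520 …(+2); best=6720 via (B,nl_idx)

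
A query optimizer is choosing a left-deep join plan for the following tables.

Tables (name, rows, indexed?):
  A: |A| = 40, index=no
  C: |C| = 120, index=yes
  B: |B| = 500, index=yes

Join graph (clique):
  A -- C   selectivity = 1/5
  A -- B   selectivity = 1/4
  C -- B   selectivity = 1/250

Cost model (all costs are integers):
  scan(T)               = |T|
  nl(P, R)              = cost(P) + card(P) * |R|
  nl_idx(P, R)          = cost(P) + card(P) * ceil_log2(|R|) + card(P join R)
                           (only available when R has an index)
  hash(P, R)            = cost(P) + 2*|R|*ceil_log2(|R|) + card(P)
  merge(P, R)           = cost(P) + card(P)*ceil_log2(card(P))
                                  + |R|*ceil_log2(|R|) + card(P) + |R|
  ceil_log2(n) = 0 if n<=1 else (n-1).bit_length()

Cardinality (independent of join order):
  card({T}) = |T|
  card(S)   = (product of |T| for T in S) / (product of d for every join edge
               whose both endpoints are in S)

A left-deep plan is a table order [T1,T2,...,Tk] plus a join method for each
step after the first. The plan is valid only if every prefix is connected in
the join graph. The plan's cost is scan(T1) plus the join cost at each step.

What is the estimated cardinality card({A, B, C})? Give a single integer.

480

Tables in S: A(40), B(500), C(120)
Edges inside S: A-C(d=5), A-B(d=4), C-B(d=250)
numerator = 40 * 500 * 120 = 2400000
denominator = 5 * 4 * 250 = 5000
card(S) = 2400000 / 5000 = 480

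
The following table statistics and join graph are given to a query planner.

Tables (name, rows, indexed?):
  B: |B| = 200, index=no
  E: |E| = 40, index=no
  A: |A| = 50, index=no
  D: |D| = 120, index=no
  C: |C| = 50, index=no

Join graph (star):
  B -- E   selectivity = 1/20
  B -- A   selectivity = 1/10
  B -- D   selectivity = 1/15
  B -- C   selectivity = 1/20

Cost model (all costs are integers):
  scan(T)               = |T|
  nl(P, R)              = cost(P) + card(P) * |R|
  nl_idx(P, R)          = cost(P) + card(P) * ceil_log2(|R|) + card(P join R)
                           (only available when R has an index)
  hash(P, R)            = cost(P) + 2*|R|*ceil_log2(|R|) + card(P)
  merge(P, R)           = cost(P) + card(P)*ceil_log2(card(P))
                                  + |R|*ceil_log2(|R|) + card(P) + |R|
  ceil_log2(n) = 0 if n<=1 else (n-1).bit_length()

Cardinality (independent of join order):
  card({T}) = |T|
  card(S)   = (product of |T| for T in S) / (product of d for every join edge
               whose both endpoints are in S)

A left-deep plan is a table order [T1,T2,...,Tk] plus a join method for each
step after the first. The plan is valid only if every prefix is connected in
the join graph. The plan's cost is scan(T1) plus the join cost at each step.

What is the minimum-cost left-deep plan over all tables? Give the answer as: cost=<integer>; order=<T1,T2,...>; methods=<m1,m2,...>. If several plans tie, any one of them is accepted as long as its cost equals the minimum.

cost=10160; order=B,E,C,A,D; methods=hash,hash,hash,hash

Selinger DP (subsets sized 1..n):
  {B}: scan cost=200, card=200
  {E}: scan cost=40, card=40
  {A}: scan cost=50, card=50
  {D}: scan cost=120, card=120
  {C}: scan cost=50, card=50
  {BE}: card=400; try (E,hash)→880, (B,merge)→2120, (E,merge)→2280, (B,hash)→3280, (B,nl)→8040, (E,nl)→8200; best=880 via (E,hash)
  {AB}: card=1000; try (A,hash)→1000, (B,merge)→2200, (A,merge)→2350, (B,hash)→3300, (B,nl)→10050, (A,nl)→10200; best=1000 via (A,hash)
  {BD}: card=1600; try (D,hash)→2080, (B,merge)→2880, (D,merge)→2960, (B,hash)→3440, (B,nl)→24120, (D,nl)→24200; best=2080 via (D,hash)
  {BC}: card=500; try (C,hash)→1000, (B,merge)→2200, (C,merge)→2350, (B,hash)→3300, (B,nl)→10050, (C,nl)→10200; best=1000 via (C,hash)
  {ABE}: card=2000; try (A,hash)→1880, (E,hash)→2480, (A,merge)→5230, (E,merge)→12280, (A,nl)→20880, (E,nl)→41000; best=1880 via (A,hash)
  {BDE}: card=3200; try (D,hash)→2960, (E,hash)→4160, (D,merge)→5840, (E,merge)→21560, (D,nl)→48880, (E,nl)→66080; best=2960 via (D,hash)
  {BCE}: card=1000; try (C,hash)→1880, (E,hash)→1980, (C,merge)→5230, (E,merge)→6280, (C,nl)→20880, (E,nl)→21000; best=1880 via (C,hash)
  {ABD}: card=8000; try (D,hash)→3680, (A,hash)→4280, (D,merge)→12960, (A,merge)→21630, (A,nl)→82080, (D,nl)→121000; best=3680 via (D,hash)
  {ABC}: card=2500; try (A,hash)→2100, (C,hash)→2600, (A,merge)→6350, (C,merge)→12350, (A,nl)→26000, (C,nl)→51000; best=2100 via (A,hash)
  {BCD}: card=4000; try (D,hash)→3180, (C,hash)→4280, (D,merge)→6960, (C,merge)→21630, (D,nl)→61000, (C,nl)→82080; best=3180 via (D,hash)
  {ABDE}: card=16000; try (D,hash)→5560, (A,hash)→6760, (E,hash)→12160, (D,merge)→26840, (A,merge)→44910, (E,merge)→115960 …(+3); best=5560 via (D,hash)
  {ABCE}: card=5000; try (A,hash)→3480, (C,hash)→4480, (E,hash)→5080, (A,merge)→13230, (C,merge)→26230, (E,merge)→34880 …(+3); best=3480 via (A,hash)
  {BCDE}: card=8000; try (D,hash)→4560, (C,hash)→6760, (E,hash)→7660, (D,merge)→13840, (C,merge)→44910, (E,merge)→55460 …(+3); best=4560 via (D,hash)
  {ABCD}: card=20000; try (D,hash)→6280, (A,hash)→7780, (C,hash)→12280, (D,merge)→35560, (A,merge)→55530, (C,merge)→116030 …(+3); best=6280 via (D,hash)
  {ABCDE}: card=40000; try (D,hash)→10160, (A,hash)→13160, (C,hash)→22160, (E,hash)→26760, (D,merge)→74440, (A,merge)→116910 …(+6); best=10160 via (D,hash)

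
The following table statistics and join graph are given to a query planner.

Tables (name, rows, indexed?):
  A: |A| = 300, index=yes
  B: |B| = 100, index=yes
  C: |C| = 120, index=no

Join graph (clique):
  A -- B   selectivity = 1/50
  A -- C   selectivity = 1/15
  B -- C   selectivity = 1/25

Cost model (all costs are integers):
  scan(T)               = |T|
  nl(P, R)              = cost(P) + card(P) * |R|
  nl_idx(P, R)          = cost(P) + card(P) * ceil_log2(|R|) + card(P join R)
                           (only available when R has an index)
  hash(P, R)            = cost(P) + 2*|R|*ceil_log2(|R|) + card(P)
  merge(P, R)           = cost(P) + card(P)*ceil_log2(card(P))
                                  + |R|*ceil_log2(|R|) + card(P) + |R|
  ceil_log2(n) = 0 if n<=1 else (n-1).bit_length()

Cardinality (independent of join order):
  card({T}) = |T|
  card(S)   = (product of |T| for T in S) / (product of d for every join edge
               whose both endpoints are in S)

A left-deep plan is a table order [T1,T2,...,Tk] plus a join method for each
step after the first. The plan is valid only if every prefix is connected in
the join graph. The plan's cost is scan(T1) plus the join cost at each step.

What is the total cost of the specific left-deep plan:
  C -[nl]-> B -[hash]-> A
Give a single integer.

step 1: scan C: cost=120, card=120
step 2: join B via nl
    card(P join B) = 120*100/(25) = 480
    cost = 120 + 120*100 = 12120
step 3: join A via hash
    card(P join A) = 480*300/(50*15) = 192
    cost = 12120 + 2*300*9 + 480 = 18000

18000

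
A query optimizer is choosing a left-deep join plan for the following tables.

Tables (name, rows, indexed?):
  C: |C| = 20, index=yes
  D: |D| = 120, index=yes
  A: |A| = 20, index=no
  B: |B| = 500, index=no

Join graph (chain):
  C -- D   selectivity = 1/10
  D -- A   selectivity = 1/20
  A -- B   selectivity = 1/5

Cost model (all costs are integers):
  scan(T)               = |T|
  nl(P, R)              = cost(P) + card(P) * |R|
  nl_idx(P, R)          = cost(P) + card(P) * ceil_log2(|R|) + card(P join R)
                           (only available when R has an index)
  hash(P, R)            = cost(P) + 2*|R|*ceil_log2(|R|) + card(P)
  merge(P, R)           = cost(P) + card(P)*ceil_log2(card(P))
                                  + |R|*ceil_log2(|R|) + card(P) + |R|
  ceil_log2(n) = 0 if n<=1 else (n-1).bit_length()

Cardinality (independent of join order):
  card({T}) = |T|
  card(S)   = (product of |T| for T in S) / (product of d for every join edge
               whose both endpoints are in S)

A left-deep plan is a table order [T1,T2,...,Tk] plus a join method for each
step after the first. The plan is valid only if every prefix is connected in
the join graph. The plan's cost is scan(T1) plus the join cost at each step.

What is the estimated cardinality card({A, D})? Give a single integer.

Tables in S: A(20), D(120)
Edges inside S: D-A(d=20)
numerator = 20 * 120 = 2400
denominator = 20 = 20
card(S) = 2400 / 20 = 120

120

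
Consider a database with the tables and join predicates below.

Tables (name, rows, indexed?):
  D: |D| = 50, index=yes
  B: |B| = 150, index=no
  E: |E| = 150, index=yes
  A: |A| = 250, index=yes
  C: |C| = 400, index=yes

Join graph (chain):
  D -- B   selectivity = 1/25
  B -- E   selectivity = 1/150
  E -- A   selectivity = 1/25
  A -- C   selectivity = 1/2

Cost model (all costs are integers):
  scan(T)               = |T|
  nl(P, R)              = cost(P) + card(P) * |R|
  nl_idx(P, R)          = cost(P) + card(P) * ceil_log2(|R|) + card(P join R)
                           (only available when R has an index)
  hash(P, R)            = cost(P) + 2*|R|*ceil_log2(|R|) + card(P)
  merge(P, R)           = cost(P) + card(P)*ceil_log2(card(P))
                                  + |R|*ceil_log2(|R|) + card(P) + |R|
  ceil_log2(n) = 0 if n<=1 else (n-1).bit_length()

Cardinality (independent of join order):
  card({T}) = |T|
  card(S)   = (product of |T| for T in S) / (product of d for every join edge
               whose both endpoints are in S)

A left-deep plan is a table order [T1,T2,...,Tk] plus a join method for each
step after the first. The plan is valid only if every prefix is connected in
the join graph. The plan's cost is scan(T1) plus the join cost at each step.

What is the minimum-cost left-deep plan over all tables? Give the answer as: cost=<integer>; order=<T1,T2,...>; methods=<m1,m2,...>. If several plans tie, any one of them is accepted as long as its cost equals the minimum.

cost=16500; order=B,E,A,D,C; methods=nl_idx,nl_idx,hash,hash

Selinger DP (subsets sized 1..n):
  {D}: scan cost=50, card=50
  {B}: scan cost=150, card=150
  {E}: scan cost=150, card=150
  {A}: scan cost=250, card=250
  {C}: scan cost=400, card=400
  {BD}: card=300; try (D,hash)→900, (D,nl_idx)→1350, (B,merge)→1750, (D,merge)→1850, (B,hash)→2500, (B,nl)→7550 …(+1); best=900 via (D,hash)
  {BE}: card=150; try (E,nl_idx)→1500, (E,hash)→2700, (B,hash)→2700, (E,merge)→2850, (B,merge)→2850, (E,nl)→22650 …(+1); best=1500 via (E,nl_idx)
  {AE}: card=1500; try (A,nl_idx)→2850, (E,hash)→2900, (E,nl_idx)→3750, (A,merge)→3750, (E,merge)→3850, (A,hash)→4300 …(+2); best=2850 via (A,nl_idx)
  {AC}: card=50000; try (A,hash)→4800, (C,merge)→6500, (A,merge)→6650, (C,hash)→7700, (C,nl_idx)→52500, (A,nl_idx)→53600 …(+2); best=4800 via (A,hash)
  {BDE}: card=300; try (D,hash)→2250, (D,nl_idx)→2700, (D,merge)→3200, (E,hash)→3600, (E,nl_idx)→3600, (E,merge)→5250 …(+2); best=2250 via (D,hash)
  {ABE}: card=1500; try (A,nl_idx)→4200, (A,merge)→5100, (A,hash)→5650, (B,hash)→6750, (B,merge)→22200, (A,nl)→39000 …(+1); best=4200 via (A,nl_idx)
  {ACE}: card=300000; try (C,hash)→11550, (C,merge)→24850, (E,hash)→57200, (C,nl_idx)→316350, (C,nl)→602850, (E,nl_idx)→704800 …(+2); best=11550 via (C,hash)
  {ABDE}: card=3000; try (D,hash)→6300, (A,hash)→6550, (A,merge)→7500, (A,nl_idx)→7650, (D,nl_idx)→16200, (D,merge)→22550 …(+2); best=6300 via (D,hash)
  {ABCE}: card=300000; try (C,hash)→12900, (C,merge)→26200, (B,hash)→313950, (C,nl_idx)→317700, (C,nl)→604200, (B,merge)→6012900 …(+1); best=12900 via (C,hash)
  {ABCDE}: card=600000; try (C,hash)→16500, (C,merge)→49300, (D,hash)→313500, (C,nl_idx)→633300, (C,nl)→1206300, (D,nl_idx)→2412900 …(+2); best=16500 via (C,hash)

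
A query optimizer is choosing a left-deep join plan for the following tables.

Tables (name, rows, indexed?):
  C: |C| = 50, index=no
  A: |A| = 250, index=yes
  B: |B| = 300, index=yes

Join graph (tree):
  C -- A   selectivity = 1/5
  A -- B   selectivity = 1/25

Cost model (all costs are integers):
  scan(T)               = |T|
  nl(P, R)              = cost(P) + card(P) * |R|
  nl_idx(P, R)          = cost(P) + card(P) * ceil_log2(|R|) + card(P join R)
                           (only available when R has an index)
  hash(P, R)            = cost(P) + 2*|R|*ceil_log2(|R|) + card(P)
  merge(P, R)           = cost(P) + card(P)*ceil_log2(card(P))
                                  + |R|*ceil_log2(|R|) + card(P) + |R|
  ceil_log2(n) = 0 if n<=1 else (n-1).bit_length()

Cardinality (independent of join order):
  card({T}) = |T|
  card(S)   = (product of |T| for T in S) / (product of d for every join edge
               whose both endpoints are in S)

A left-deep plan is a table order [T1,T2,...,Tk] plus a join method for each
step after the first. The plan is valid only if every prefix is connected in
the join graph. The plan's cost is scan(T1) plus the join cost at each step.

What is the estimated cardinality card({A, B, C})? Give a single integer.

30000

Tables in S: A(250), B(300), C(50)
Edges inside S: C-A(d=5), A-B(d=25)
numerator = 250 * 300 * 50 = 3750000
denominator = 5 * 25 = 125
card(S) = 3750000 / 125 = 30000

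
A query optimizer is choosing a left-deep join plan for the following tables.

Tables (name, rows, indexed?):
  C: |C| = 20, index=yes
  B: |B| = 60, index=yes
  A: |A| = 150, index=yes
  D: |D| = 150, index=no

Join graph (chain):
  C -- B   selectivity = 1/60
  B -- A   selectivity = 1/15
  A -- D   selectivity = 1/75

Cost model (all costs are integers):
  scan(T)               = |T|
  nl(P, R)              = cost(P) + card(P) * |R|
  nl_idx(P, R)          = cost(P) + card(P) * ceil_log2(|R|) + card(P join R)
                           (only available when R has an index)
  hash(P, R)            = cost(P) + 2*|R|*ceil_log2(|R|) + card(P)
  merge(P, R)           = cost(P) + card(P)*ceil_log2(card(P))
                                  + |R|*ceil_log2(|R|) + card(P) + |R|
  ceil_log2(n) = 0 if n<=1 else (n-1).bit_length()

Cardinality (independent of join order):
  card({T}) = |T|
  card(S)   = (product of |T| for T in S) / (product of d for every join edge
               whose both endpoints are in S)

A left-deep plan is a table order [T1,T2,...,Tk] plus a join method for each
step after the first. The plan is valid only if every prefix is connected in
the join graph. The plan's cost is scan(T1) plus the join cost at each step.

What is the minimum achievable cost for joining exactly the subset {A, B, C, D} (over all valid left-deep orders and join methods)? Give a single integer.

Selinger DP over subsets of {A,B,C,D}:
  {C}: scan cost=20, card=20
  {B}: scan cost=60, card=60
  {A}: scan cost=150, card=150
  {D}: scan cost=150, card=150
  {BC}: card=20; try (B,nl_idx)→160, (C,hash)→320, (C,nl_idx)→380, (B,merge)→560, (C,merge)→600, (B,hash)→760 …(+2); best=160 via (B,nl_idx)
  {AB}: card=600; try (B,hash)→1020, (A,nl_idx)→1140, (B,nl_idx)→1650, (A,merge)→1830, (B,merge)→1920, (A,hash)→2520 …(+2); best=1020 via (B,hash)
  {AD}: card=300; try (A,nl_idx)→1650, (D,hash)→2700, (A,hash)→2700, (D,merge)→2850, (A,merge)→2850, (D,nl)→22650 …(+1); best=1650 via (A,nl_idx)
  {ABC}: card=200; try (A,nl_idx)→520, (A,merge)→1630, (C,hash)→1820, (A,hash)→2580, (A,nl)→3160, (C,nl_idx)→4220 …(+2); best=520 via (A,nl_idx)
  {ABD}: card=1200; try (B,hash)→2670, (D,hash)→4020, (B,nl_idx)→4650, (B,merge)→5070, (D,merge)→8970, (B,nl)→19650 …(+1); best=2670 via (B,hash)
  {ABCD}: card=400; try (D,hash)→3120, (D,merge)→3670, (C,hash)→4070, (C,nl_idx)→9070, (C,merge)→17190, (C,nl)→26670 …(+1); best=3120 via (D,hash)

3120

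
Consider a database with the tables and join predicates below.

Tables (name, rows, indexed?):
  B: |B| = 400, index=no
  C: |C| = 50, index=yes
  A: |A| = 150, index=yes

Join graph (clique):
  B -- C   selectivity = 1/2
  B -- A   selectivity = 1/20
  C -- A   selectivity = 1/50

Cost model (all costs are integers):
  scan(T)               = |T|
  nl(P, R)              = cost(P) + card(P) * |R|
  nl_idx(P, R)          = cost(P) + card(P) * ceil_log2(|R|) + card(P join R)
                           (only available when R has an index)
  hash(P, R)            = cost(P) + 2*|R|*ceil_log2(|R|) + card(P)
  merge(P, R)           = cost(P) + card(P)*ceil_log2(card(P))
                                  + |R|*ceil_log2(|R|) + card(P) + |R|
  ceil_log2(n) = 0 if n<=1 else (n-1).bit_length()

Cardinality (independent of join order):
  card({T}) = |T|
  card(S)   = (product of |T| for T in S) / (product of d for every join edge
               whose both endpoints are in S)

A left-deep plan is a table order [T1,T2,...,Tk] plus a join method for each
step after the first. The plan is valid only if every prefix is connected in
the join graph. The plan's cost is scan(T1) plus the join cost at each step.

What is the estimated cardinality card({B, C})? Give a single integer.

Tables in S: B(400), C(50)
Edges inside S: B-C(d=2)
numerator = 400 * 50 = 20000
denominator = 2 = 2
card(S) = 20000 / 2 = 10000

10000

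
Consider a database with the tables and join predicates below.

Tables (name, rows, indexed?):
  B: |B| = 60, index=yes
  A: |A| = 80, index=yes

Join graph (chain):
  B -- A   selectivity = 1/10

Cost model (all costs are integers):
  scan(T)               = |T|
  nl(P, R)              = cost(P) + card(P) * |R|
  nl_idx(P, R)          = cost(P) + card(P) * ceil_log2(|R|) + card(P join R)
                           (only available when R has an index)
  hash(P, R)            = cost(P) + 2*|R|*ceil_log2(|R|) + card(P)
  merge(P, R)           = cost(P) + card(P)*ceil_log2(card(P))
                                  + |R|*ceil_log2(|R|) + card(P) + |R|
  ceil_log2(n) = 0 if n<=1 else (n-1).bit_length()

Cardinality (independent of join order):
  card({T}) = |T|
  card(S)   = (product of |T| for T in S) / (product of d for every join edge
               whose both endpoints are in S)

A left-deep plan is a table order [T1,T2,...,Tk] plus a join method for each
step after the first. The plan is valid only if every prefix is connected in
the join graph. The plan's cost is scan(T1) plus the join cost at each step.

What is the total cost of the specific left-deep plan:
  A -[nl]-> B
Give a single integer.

4880

step 1: scan A: cost=80, card=80
step 2: join B via nl
    card(P join B) = 80*60/(10) = 480
    cost = 80 + 80*60 = 4880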